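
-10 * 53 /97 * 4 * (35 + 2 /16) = -74465 /97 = -767.68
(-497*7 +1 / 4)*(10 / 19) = -69575 / 38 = -1830.92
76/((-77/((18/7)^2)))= -24624/3773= -6.53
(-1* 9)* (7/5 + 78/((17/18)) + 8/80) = -25731/34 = -756.79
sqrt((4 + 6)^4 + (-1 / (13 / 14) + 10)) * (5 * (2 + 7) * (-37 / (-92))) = 1665 * sqrt(422877) / 598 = 1810.59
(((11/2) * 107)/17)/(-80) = -1177/2720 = -0.43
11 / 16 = 0.69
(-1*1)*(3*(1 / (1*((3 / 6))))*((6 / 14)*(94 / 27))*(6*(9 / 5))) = -3384 / 35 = -96.69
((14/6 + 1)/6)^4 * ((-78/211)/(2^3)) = -8125/1845828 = -0.00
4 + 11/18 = 83/18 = 4.61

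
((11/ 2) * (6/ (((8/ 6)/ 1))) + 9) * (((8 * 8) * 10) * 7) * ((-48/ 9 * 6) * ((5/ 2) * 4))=-48384000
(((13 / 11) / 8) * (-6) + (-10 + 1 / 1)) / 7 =-435 / 308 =-1.41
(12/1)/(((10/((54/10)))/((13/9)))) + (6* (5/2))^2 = 5859/25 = 234.36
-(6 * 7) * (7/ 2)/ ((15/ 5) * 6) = -49/ 6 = -8.17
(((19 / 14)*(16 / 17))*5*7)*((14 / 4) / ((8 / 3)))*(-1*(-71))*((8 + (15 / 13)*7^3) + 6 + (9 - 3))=765591225 / 442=1732106.84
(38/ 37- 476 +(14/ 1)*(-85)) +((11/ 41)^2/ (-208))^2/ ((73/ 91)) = -42291249514583917/ 25400562174208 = -1664.97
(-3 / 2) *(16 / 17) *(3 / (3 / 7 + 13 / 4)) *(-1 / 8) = 252 / 1751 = 0.14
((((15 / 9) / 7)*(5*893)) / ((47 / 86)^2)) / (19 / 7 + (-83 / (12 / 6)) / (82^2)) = 1314.34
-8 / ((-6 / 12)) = 16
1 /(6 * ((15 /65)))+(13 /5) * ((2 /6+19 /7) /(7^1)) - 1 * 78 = -335803 /4410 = -76.15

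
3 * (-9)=-27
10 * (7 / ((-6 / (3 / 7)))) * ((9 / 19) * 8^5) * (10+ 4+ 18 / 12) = -1202930.53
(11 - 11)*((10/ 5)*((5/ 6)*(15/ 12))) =0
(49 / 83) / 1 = 49 / 83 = 0.59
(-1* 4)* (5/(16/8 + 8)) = -2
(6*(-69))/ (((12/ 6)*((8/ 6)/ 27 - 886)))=16767/ 71762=0.23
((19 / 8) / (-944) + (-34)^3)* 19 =-5639652713 / 7552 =-746776.05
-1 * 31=-31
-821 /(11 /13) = -10673 /11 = -970.27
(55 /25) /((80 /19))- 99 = -39391 /400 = -98.48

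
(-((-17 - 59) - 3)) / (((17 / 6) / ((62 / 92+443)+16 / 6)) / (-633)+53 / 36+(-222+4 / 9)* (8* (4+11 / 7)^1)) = -258735217860 / 32337236505689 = -0.01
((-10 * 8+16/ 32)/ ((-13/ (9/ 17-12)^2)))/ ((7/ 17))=465075/ 238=1954.10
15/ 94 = 0.16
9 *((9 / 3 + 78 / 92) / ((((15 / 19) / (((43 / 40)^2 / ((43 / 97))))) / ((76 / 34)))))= 799543161 / 3128000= 255.61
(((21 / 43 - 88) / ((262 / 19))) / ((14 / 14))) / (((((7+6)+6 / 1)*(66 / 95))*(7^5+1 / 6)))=-357485 / 12497069618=-0.00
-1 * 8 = -8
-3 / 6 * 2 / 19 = -1 / 19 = -0.05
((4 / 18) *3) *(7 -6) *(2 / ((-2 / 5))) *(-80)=266.67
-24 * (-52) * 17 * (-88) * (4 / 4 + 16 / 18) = -10579712 / 3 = -3526570.67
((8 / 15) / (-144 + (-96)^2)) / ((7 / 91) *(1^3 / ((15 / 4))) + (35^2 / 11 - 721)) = -143 / 1482847884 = -0.00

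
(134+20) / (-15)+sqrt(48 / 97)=-9.56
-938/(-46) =469/23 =20.39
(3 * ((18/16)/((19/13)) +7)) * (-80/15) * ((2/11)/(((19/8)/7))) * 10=-2645440/3971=-666.19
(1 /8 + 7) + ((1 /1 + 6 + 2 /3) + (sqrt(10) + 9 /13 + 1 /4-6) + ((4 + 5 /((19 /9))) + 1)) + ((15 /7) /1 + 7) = sqrt(10) + 1089073 /41496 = 29.41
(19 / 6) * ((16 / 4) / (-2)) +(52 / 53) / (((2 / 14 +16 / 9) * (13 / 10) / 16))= -887 / 19239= -0.05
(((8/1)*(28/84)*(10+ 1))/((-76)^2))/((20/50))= 55/4332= 0.01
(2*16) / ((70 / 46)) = 21.03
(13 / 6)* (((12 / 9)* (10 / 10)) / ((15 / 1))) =26 / 135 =0.19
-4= -4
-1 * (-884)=884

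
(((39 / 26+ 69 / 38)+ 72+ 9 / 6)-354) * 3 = -31599 / 38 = -831.55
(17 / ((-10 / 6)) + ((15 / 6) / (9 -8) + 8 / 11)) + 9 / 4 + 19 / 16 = -3111 / 880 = -3.54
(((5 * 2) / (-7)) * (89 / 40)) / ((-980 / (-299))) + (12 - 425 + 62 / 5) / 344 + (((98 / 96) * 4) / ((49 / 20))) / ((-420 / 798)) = -18764233 / 3539760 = -5.30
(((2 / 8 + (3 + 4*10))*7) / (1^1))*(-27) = -32697 / 4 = -8174.25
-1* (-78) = 78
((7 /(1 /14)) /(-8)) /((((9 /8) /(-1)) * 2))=49 /9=5.44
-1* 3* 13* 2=-78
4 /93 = 0.04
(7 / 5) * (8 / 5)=2.24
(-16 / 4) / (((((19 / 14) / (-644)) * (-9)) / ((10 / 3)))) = -360640 / 513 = -703.00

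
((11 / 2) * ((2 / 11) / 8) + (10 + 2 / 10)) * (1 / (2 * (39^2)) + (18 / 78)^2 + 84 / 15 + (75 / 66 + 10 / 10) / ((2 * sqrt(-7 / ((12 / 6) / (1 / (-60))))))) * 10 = 2773 * sqrt(210) / 88 + 35514283 / 60840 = 1040.38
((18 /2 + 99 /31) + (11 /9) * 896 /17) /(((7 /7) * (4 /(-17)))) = -181685 /558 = -325.60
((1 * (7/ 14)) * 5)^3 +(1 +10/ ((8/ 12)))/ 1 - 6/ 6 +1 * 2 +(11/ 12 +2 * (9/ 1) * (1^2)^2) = 1237/ 24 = 51.54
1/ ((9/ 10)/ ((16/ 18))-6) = -80/ 399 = -0.20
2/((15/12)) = 8/5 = 1.60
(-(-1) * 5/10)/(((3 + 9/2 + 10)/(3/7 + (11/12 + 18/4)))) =491/2940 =0.17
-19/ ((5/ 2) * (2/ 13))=-247/ 5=-49.40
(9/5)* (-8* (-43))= 3096/5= 619.20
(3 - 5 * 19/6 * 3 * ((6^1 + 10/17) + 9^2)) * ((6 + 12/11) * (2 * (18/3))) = -66153204/187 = -353760.45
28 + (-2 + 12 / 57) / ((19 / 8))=9836 / 361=27.25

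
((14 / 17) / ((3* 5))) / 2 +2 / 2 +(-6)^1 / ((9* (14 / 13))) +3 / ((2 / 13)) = 23691 / 1190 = 19.91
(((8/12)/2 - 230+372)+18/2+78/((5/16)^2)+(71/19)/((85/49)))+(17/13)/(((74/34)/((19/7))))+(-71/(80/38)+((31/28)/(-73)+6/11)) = 920.64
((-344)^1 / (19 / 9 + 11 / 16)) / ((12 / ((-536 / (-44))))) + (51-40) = -504389 / 4433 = -113.78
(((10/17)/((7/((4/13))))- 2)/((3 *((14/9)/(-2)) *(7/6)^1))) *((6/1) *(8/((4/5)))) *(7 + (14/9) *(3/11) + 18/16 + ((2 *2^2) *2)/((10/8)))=774582966/833833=928.94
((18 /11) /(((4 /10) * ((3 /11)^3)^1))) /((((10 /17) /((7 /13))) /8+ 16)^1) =287980 /23043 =12.50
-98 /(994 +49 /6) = -84 /859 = -0.10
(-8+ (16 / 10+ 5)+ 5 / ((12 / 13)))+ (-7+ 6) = 181 / 60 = 3.02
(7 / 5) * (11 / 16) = 0.96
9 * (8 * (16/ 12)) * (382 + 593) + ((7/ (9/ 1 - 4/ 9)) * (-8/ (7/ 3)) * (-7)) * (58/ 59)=60758928/ 649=93619.30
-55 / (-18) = 55 / 18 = 3.06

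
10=10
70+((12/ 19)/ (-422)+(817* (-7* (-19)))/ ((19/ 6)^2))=43722148/ 4009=10906.00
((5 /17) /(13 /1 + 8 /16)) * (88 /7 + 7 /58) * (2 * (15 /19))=257650 /590121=0.44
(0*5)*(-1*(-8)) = 0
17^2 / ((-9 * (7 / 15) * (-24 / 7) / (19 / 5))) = 5491 / 72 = 76.26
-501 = -501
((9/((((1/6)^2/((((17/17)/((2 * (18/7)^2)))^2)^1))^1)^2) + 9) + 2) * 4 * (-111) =-6365731045/1259712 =-5053.32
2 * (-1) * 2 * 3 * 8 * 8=-768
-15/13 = -1.15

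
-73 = -73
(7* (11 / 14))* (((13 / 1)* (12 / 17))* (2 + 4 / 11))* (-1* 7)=-14196 / 17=-835.06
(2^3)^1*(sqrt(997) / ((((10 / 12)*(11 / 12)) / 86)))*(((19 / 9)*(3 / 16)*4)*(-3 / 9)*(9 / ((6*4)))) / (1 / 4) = -39216*sqrt(997) / 55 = -22513.77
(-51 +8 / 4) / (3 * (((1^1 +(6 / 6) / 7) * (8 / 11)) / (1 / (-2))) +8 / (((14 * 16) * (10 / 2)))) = 9.84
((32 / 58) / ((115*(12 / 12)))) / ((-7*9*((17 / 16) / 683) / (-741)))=36.27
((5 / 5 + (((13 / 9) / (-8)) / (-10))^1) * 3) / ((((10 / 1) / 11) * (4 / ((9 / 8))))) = 24189 / 25600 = 0.94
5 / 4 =1.25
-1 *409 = -409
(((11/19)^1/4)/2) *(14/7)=11/76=0.14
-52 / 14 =-26 / 7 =-3.71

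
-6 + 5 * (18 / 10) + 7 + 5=15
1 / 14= 0.07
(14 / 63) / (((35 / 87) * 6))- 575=-181096 / 315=-574.91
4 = 4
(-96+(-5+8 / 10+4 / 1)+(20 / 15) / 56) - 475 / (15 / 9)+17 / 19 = -1517323 / 3990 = -380.28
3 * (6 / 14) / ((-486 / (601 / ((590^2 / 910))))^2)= 427300783 / 31800802208400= 0.00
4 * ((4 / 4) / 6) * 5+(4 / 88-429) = -28091 / 66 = -425.62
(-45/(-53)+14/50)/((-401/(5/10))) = -748/531325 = -0.00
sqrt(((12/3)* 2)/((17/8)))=8* sqrt(17)/17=1.94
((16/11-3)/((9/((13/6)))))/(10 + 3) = -17/594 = -0.03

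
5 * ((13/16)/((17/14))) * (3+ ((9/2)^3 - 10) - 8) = 277095/1088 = 254.68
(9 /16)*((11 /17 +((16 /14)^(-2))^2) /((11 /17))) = 1.07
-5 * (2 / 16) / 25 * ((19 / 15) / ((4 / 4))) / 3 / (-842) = 19 / 1515600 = 0.00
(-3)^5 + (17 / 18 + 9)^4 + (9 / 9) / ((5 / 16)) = 5007262181 / 524880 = 9539.82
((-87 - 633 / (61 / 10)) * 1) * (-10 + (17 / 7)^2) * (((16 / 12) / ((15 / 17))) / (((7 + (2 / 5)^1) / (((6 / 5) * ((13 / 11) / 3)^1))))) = 459490824 / 6082615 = 75.54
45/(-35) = -9/7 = -1.29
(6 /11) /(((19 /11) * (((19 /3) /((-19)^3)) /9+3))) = 1539 /14620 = 0.11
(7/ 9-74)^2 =434281/ 81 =5361.49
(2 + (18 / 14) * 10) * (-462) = -6864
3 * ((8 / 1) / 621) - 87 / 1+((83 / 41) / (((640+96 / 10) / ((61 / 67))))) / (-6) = -321220807247 / 3693813984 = -86.96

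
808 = 808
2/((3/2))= 4/3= 1.33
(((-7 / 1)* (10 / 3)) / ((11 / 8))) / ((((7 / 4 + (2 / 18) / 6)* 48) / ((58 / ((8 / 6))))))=-18270 / 2101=-8.70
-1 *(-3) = 3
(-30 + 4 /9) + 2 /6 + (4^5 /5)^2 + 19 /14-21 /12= 264054577 /6300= 41913.42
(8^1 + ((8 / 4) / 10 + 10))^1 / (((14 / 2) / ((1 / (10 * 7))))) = 13 / 350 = 0.04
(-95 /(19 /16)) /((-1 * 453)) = 80 /453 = 0.18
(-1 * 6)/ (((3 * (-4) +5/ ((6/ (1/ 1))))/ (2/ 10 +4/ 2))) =396/ 335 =1.18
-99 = -99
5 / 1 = 5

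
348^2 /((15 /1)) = 40368 /5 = 8073.60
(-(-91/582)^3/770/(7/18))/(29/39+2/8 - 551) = -199927/8613908168030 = -0.00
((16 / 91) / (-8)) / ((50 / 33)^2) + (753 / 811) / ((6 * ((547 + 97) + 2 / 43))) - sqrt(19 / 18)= -sqrt(38) / 6 - 23844907351 / 2554806117500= -1.04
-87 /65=-1.34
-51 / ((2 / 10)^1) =-255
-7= -7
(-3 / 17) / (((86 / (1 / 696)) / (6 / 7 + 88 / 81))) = -0.00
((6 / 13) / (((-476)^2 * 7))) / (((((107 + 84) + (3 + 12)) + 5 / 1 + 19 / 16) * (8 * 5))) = 3 / 87499402900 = 0.00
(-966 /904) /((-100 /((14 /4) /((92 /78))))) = 5733 /180800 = 0.03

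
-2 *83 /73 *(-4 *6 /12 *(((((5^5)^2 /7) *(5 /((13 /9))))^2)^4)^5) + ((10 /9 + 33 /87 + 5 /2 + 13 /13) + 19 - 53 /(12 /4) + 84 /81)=2706650165536259806444581924673651047720223890662596344699314665978011539070944252821935358000995852616323001951120395540506599174569603039156066454404913557252320178102292106986093098949062883243794196551675254689735839322851229354325881961515276783600347241789926752619040735582427065616882401644539132934653530623493110691347798040436125176195560071 /262887726568544426934528290754837976416825887409942140681131381643355081299191943118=10295840741087383183853500000000000000000000000000000000000000000000000000000000000000000000000000000000000000000000000000000000000000000000000000000000000000000000000000000000000000000000000000000000000000000000000000000000000000000000000000000000000000000000000000000.00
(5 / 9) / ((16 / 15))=25 / 48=0.52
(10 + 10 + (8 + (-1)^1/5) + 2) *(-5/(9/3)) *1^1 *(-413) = 61537/3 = 20512.33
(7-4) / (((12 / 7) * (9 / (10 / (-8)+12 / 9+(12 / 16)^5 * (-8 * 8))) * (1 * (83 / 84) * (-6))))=35525 / 71712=0.50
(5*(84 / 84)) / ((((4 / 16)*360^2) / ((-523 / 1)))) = -523 / 6480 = -0.08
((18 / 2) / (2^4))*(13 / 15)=39 / 80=0.49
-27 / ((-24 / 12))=27 / 2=13.50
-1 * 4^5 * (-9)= 9216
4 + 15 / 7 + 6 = 85 / 7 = 12.14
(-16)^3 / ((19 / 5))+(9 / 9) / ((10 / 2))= -102381 / 95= -1077.69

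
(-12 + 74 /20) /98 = -83 /980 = -0.08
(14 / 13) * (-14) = -15.08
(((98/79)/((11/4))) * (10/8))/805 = 14/19987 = 0.00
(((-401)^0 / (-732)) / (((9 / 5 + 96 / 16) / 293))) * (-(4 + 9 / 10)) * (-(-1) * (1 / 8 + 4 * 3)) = 1392629 / 456768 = 3.05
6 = 6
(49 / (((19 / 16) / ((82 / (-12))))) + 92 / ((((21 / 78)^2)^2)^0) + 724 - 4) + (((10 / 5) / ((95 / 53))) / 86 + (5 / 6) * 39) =562.55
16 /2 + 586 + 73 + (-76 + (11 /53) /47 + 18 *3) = 645.00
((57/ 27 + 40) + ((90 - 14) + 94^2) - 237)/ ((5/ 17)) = 1333718/ 45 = 29638.18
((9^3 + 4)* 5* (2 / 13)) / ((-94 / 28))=-102620 / 611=-167.95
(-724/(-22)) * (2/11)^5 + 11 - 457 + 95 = -621806327/1771561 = -350.99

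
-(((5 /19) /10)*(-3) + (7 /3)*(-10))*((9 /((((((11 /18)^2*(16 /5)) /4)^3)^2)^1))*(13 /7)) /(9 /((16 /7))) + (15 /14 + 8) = 816674480133815944411 /5843753637454502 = 139751.70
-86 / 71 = -1.21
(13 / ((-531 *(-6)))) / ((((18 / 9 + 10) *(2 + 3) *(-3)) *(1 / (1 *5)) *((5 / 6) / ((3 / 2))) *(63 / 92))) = -299 / 1003590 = -0.00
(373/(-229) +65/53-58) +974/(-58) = -26466789/351973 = -75.20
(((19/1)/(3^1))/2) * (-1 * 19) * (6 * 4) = -1444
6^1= 6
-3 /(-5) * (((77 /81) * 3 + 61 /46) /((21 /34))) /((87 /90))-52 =-2008666 /42021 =-47.80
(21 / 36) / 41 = 7 / 492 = 0.01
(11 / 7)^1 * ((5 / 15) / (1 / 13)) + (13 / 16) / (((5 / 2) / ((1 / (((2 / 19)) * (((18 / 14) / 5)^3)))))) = 15382159 / 81648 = 188.40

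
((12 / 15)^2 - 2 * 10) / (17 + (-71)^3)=242 / 4473675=0.00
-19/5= -3.80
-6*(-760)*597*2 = 5444640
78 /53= 1.47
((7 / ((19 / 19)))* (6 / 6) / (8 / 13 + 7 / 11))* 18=18018 / 179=100.66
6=6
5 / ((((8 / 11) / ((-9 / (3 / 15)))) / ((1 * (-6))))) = 7425 / 4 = 1856.25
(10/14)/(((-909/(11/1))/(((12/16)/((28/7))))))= -55/33936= -0.00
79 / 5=15.80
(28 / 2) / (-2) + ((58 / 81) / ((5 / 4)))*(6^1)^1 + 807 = 108464 / 135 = 803.44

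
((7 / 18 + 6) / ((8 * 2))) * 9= 3.59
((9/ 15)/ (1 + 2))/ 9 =1/ 45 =0.02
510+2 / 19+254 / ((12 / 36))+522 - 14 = 1780.11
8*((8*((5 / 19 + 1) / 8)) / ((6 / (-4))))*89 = -11392 / 19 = -599.58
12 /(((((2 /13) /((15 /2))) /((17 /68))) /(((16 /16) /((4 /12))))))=1755 /4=438.75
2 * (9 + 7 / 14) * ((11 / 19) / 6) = 11 / 6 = 1.83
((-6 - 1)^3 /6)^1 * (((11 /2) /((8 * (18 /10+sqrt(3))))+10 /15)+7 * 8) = -2035705 /576+94325 * sqrt(3) /576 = -3250.57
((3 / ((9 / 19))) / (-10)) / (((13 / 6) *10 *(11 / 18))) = -171 / 3575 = -0.05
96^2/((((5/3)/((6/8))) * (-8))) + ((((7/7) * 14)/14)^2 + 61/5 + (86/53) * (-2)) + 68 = -116718/265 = -440.45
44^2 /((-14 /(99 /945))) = -10648 /735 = -14.49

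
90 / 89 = 1.01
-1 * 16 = -16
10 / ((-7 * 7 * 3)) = -10 / 147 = -0.07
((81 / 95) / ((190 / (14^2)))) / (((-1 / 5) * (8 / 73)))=-289737 / 7220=-40.13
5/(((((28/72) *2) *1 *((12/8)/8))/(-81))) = -19440/7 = -2777.14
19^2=361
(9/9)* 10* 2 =20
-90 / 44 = -45 / 22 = -2.05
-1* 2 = -2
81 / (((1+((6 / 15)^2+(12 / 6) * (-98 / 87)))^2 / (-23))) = -8813154375 / 5650129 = -1559.81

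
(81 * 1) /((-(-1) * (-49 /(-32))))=2592 /49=52.90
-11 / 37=-0.30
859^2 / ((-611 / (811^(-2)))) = -737881 / 401867531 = -0.00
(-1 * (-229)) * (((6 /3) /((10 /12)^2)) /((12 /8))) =10992 /25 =439.68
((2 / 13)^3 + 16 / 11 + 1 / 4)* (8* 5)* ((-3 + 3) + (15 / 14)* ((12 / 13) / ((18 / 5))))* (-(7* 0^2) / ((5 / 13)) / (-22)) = 0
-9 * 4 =-36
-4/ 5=-0.80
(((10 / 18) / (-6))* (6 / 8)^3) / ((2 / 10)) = -25 / 128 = -0.20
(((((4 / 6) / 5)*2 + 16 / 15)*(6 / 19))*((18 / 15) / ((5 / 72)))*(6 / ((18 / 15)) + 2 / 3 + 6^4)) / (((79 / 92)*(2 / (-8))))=-331094016 / 7505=-44116.46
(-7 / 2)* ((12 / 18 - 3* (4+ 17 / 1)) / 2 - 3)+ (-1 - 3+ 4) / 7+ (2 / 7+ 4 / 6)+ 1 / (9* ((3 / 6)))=30431 / 252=120.76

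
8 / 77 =0.10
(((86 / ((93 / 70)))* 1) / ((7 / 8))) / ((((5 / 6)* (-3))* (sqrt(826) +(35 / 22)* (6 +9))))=1513600 / 549847 - 1331968* sqrt(826) / 11546787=-0.56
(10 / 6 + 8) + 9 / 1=56 / 3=18.67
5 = 5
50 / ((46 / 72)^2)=64800 / 529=122.50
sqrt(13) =3.61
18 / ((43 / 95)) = 1710 / 43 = 39.77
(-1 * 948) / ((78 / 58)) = -9164 / 13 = -704.92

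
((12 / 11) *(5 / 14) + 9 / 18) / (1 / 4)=274 / 77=3.56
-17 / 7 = -2.43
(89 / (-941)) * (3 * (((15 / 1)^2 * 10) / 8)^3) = -380162109375 / 60224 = -6312468.61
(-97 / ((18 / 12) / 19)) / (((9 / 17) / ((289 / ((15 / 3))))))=-18109318 / 135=-134143.10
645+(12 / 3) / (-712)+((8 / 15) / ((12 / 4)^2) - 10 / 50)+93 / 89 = 15520943 / 24030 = 645.90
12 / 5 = 2.40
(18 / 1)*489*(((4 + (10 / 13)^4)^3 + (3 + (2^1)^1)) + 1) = 18111786540761603340 / 23298085122481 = 777393.78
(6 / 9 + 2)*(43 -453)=-3280 / 3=-1093.33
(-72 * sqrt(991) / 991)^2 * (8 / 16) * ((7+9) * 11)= 456192 / 991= 460.34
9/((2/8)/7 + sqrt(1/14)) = -252/55 + 504 * sqrt(14)/55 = 29.71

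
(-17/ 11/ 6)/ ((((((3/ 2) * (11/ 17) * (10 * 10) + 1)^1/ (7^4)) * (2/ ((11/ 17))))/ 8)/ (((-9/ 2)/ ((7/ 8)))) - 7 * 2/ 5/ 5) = 0.46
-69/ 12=-23/ 4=-5.75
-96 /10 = -48 /5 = -9.60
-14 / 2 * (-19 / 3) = 133 / 3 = 44.33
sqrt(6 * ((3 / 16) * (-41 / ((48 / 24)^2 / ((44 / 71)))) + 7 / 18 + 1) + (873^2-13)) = sqrt(553223914662) / 852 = 872.99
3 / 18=1 / 6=0.17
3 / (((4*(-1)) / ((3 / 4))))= -0.56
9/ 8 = 1.12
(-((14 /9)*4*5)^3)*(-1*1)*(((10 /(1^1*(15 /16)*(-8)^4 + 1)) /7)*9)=100.80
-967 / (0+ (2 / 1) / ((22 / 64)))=-10637 / 64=-166.20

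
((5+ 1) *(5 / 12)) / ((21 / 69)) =115 / 14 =8.21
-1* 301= -301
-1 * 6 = -6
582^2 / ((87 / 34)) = 3838872 / 29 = 132374.90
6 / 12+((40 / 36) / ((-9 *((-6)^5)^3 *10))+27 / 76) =618880985948179 / 723614691262464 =0.86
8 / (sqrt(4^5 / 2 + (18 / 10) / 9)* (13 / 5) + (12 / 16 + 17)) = -284000 / 6294819 + 8320* sqrt(12805) / 6294819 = 0.10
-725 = -725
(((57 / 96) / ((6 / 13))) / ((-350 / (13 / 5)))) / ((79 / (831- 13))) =-1313299 / 13272000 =-0.10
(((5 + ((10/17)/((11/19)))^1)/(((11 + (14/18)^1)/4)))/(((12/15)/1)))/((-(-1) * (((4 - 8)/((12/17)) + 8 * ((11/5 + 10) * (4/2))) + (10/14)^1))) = 5315625/395964272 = 0.01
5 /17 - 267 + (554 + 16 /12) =14720 /51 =288.63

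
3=3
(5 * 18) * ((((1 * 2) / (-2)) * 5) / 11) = -450 / 11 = -40.91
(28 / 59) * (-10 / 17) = -280 / 1003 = -0.28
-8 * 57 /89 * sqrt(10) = -456 * sqrt(10) /89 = -16.20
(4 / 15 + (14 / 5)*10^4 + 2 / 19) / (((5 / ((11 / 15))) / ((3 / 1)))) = 87781166 / 7125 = 12320.16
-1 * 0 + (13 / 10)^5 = 371293 / 100000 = 3.71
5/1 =5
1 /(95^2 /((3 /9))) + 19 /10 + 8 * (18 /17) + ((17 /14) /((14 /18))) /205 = 9596681263 /924692475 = 10.38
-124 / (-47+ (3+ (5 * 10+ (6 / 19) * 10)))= -1178 / 87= -13.54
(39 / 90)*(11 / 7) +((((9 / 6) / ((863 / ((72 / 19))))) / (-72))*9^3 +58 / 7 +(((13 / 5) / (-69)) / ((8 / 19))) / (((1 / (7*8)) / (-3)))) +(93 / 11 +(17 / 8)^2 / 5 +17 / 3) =38.96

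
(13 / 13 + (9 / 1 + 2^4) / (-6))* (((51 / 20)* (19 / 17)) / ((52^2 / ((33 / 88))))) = -1083 / 865280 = -0.00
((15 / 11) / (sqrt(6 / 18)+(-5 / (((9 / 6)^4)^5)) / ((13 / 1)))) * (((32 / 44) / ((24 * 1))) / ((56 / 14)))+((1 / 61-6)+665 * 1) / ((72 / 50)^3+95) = 3424409104301034945615 * sqrt(3) / 331482787992249486645932+52053184295468469261807504043800 / 7739533971834066287782370717353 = 6.74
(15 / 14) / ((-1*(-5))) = 3 / 14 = 0.21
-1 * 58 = -58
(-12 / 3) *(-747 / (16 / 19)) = 14193 / 4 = 3548.25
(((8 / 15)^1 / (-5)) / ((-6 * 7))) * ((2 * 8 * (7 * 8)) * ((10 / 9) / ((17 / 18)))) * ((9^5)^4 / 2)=1383272158897143899136 / 85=16273790104672281166.31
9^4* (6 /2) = 19683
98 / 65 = 1.51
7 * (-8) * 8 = -448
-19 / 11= -1.73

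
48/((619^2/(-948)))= -45504/383161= -0.12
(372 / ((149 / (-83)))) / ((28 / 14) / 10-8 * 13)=51460 / 25777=2.00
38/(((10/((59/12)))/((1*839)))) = 940519/60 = 15675.32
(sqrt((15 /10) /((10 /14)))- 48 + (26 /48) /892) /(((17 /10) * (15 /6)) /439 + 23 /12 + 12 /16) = -19613203 /1093592 + 2634 * sqrt(210) /70495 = -17.39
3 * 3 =9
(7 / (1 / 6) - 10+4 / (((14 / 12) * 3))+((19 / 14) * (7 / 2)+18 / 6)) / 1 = 1145 / 28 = 40.89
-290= -290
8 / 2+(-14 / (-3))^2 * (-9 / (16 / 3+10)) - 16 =-570 / 23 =-24.78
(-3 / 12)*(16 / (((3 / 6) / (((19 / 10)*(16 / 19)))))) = -64 / 5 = -12.80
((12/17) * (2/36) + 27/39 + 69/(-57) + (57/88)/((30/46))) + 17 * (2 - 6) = -374052311/5542680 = -67.49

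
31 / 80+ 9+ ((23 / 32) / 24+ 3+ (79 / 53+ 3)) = 3441119 / 203520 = 16.91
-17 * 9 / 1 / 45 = -17 / 5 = -3.40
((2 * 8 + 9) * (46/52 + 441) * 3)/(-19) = -861675/494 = -1744.28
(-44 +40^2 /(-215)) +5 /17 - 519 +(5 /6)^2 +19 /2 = -14735731 /26316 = -559.95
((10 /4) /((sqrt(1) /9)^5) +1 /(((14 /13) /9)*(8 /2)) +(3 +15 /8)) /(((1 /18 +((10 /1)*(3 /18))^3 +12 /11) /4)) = 102234.80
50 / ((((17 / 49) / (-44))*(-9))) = 107800 / 153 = 704.58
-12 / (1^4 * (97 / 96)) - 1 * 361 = -372.88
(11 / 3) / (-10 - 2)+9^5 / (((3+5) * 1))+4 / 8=531455 / 72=7381.32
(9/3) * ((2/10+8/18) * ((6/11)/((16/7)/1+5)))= 0.14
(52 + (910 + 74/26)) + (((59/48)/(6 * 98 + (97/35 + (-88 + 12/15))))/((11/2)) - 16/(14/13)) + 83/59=4753547963797/4996391400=951.40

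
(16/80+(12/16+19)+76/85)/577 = 7087/196180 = 0.04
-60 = -60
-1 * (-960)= 960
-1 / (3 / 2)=-0.67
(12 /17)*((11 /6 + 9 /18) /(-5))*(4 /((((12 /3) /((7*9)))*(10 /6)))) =-5292 /425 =-12.45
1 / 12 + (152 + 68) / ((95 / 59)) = 31171 / 228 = 136.71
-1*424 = -424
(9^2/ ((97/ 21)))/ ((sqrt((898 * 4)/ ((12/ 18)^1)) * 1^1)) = 567 * sqrt(1347)/ 87106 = 0.24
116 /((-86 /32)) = -1856 /43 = -43.16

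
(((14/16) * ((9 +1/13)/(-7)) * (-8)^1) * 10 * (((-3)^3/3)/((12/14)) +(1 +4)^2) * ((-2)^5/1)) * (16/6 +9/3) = -9307840/39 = -238662.56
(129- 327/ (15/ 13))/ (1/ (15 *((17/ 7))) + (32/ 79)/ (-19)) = -59097372/ 2347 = -25179.96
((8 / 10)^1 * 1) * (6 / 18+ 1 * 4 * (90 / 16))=274 / 15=18.27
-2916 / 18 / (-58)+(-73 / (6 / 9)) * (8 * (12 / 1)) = -304767 / 29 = -10509.21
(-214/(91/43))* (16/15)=-147232/1365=-107.86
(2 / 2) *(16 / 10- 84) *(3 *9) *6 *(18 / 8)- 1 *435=-152349 / 5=-30469.80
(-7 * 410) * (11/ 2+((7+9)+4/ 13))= -813645/ 13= -62588.08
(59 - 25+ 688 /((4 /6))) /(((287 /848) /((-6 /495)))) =-44096 /1155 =-38.18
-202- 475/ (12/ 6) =-879/ 2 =-439.50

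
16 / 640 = 1 / 40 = 0.02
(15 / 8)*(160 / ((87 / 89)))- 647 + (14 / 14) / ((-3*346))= -10237823 / 30102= -340.10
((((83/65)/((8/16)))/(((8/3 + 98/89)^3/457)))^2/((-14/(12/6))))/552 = -173754034833752019861003/1410166746654684628355200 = -0.12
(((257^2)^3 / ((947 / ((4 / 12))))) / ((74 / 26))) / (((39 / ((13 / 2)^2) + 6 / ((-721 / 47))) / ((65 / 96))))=2282096820833330475065 / 50314882752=45356298097.36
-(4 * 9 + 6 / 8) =-147 / 4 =-36.75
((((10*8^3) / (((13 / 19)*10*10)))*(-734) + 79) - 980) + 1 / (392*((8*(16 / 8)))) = -22759463487 / 407680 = -55826.78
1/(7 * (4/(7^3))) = 49/4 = 12.25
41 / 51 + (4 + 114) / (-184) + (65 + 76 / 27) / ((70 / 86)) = 123378757 / 1477980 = 83.48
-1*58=-58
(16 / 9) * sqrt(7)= 4.70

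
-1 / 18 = -0.06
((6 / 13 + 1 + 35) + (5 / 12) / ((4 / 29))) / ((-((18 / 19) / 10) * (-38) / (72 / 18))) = 123185 / 2808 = 43.87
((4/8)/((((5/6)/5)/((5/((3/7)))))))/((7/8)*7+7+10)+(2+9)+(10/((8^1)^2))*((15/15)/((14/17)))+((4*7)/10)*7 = 2677293/82880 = 32.30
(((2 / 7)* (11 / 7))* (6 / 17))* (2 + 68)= 1320 / 119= 11.09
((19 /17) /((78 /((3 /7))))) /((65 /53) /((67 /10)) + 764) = 67469 /8395921716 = 0.00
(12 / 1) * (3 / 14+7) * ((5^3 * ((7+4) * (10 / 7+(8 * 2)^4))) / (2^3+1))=127421145500 / 147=866810513.61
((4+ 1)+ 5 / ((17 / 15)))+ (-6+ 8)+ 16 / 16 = 211 / 17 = 12.41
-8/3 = -2.67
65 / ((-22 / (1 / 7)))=-65 / 154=-0.42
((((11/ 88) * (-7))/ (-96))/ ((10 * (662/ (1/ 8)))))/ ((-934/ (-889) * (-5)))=-6223/ 189944217600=-0.00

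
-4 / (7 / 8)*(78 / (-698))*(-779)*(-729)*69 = 48902229792 / 2443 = 20017286.04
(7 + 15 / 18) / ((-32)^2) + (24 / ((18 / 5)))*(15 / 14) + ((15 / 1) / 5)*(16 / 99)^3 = 33213729275 / 4636735488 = 7.16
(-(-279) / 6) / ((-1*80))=-93 / 160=-0.58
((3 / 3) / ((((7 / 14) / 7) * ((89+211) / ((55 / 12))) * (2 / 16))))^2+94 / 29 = 362291 / 58725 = 6.17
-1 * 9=-9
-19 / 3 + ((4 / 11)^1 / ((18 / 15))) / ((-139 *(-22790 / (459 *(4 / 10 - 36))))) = -331117847 / 52268865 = -6.33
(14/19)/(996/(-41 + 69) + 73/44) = 4312/217873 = 0.02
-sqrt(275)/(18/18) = -5 *sqrt(11) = -16.58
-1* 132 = -132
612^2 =374544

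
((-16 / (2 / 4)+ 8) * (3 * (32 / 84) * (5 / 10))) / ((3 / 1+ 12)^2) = -32 / 525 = -0.06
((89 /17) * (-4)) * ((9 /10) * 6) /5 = -9612 /425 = -22.62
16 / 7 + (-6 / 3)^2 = 44 / 7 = 6.29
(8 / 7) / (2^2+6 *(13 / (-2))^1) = -8 / 245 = -0.03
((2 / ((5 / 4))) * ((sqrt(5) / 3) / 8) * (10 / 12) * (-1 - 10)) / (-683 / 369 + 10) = -451 * sqrt(5) / 6014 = -0.17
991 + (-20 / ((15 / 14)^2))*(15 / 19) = 55703 / 57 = 977.25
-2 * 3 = -6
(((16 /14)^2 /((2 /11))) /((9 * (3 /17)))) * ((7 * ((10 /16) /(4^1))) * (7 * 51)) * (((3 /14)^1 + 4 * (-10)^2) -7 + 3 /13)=379397755 /546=694867.68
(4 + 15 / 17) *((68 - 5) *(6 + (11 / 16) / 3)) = 521157 / 272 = 1916.02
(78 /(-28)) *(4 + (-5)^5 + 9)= 60684 /7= 8669.14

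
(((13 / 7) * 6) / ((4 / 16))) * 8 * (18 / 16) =2808 / 7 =401.14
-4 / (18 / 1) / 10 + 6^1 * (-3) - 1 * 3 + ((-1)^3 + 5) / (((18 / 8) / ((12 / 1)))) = 0.31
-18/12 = -3/2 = -1.50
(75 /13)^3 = 421875 /2197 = 192.02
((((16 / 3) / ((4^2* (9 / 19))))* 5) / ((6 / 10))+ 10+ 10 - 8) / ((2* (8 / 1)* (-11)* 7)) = -1447 / 99792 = -0.01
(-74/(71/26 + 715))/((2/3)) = -2886/18661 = -0.15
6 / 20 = 3 / 10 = 0.30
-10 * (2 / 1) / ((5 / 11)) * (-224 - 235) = 20196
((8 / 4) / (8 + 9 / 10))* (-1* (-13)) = 260 / 89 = 2.92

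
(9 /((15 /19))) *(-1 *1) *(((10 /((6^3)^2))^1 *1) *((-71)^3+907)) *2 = 1744.62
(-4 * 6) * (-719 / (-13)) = -17256 / 13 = -1327.38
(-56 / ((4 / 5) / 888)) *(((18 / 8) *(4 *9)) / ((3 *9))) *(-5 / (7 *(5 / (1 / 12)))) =2220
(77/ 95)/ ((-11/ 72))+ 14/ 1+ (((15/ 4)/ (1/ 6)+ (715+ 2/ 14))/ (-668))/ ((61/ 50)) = 211078311/ 27097420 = 7.79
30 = 30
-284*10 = -2840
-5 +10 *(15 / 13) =6.54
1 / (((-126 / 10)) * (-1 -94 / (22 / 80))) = 55 / 237573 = 0.00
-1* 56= -56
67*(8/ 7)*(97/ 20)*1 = 12998/ 35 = 371.37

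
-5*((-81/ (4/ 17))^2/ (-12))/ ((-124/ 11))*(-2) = 34762365/ 3968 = 8760.68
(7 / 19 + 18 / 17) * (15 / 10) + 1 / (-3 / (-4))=6733 / 1938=3.47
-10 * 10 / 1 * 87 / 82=-4350 / 41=-106.10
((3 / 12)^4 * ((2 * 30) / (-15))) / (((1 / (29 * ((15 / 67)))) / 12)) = -1305 / 1072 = -1.22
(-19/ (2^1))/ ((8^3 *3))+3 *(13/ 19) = 119447/ 58368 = 2.05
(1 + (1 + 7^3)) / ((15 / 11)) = 253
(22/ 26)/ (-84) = -11/ 1092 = -0.01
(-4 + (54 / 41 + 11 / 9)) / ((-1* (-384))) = -539 / 141696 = -0.00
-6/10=-0.60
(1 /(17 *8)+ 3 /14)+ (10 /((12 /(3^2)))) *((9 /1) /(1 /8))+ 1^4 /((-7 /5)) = 73373 /136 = 539.51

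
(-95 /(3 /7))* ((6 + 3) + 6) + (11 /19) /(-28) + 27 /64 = -28298985 /8512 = -3324.60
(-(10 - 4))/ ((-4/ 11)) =33/ 2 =16.50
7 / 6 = 1.17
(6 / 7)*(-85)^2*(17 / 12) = 122825 / 14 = 8773.21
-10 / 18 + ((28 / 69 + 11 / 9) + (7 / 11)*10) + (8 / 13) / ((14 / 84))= 109804 / 9867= 11.13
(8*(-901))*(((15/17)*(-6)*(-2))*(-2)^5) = 2442240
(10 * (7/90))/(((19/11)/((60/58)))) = 770/1653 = 0.47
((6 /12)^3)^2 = 1 /64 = 0.02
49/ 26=1.88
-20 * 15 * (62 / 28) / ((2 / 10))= -23250 / 7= -3321.43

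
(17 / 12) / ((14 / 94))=799 / 84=9.51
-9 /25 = -0.36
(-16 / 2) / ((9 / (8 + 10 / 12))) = -7.85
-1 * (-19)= 19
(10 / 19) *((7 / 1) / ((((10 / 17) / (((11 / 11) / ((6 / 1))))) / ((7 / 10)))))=833 / 1140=0.73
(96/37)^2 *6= 55296/1369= 40.39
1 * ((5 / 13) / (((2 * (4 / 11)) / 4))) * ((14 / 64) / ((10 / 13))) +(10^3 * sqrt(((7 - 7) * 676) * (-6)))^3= 0.60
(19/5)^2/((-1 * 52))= -361/1300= -0.28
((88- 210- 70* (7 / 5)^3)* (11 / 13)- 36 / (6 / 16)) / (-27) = 9044 / 675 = 13.40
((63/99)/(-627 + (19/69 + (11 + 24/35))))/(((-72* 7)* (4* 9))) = 805/14116471776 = 0.00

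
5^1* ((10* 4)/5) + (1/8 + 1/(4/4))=329/8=41.12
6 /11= 0.55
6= 6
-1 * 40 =-40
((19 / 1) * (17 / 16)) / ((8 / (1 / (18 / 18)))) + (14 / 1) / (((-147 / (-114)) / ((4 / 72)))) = 25213 / 8064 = 3.13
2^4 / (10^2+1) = 16 / 101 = 0.16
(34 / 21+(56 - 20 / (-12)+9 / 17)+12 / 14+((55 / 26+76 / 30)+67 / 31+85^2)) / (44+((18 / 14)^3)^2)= 176335130943839 / 1173164623410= 150.31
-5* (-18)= 90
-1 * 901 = -901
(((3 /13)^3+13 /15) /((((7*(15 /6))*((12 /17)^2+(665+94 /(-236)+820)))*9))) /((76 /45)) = 70557038 /31711037761455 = 0.00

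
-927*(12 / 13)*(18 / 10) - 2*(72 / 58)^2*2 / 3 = -84309876 / 54665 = -1542.30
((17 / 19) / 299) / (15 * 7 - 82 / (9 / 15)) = -51 / 539695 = -0.00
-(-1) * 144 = 144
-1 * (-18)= 18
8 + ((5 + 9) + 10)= 32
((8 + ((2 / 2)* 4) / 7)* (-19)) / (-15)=76 / 7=10.86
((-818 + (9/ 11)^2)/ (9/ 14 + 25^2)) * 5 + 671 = 704229179/ 1059839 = 664.47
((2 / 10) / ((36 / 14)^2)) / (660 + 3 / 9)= 7 / 152820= 0.00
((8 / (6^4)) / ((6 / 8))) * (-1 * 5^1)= -10 / 243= -0.04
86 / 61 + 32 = 2038 / 61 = 33.41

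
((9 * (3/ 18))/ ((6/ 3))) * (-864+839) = -75/ 4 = -18.75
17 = 17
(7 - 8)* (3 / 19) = -3 / 19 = -0.16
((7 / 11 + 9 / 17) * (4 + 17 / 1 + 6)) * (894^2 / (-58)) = -2352151548 / 5423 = -433736.22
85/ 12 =7.08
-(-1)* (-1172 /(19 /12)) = -14064 /19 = -740.21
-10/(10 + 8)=-5/9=-0.56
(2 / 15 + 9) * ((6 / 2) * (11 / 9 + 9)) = 12604 / 45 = 280.09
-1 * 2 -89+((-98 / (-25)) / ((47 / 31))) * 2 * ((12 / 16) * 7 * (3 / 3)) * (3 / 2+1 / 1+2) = 73241 / 2350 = 31.17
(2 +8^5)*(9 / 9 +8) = 294930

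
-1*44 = -44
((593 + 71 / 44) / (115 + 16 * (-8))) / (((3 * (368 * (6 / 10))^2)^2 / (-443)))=89430625 / 94412568526848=0.00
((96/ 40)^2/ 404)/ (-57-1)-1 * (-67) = 4906057/ 73225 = 67.00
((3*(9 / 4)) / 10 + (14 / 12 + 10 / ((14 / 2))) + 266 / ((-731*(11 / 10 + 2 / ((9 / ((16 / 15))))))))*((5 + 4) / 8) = 104933649 / 31111360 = 3.37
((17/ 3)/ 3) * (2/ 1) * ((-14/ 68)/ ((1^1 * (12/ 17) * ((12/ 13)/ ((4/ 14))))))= -221/ 648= -0.34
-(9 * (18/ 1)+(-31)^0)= -163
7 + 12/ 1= 19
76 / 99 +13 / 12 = 733 / 396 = 1.85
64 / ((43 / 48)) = 3072 / 43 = 71.44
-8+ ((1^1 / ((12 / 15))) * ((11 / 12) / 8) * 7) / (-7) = -3127 / 384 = -8.14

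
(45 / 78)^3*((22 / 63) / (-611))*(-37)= 152625 / 37586276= 0.00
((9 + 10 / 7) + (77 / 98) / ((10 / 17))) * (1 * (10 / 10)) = 1647 / 140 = 11.76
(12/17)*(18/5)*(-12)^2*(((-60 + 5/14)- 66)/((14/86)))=-1176306624/4165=-282426.56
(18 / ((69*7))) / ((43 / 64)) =384 / 6923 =0.06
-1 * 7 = -7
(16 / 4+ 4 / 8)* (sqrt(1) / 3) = 3 / 2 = 1.50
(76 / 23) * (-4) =-304 / 23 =-13.22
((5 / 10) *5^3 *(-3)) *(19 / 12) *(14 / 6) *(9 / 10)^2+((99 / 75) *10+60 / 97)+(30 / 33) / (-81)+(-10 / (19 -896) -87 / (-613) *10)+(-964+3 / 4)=-11218871324584141 / 7434118660320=-1509.11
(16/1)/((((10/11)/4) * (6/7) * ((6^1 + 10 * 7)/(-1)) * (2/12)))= -616/95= -6.48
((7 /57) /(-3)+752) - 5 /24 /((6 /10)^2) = 3083665 /4104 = 751.38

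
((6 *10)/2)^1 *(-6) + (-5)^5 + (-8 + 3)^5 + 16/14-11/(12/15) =-180393/28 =-6442.61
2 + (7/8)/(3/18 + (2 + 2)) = 2.21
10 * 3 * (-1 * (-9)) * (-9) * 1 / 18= -135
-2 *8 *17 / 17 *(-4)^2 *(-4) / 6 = 512 / 3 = 170.67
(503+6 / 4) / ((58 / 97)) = 97873 / 116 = 843.73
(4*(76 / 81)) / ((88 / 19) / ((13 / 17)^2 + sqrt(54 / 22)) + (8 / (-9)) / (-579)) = 4286127944124262 / 9059523799695639 + 667119984004386*sqrt(33) / 3019841266565213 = 1.74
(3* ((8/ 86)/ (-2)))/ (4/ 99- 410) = 297/ 872599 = 0.00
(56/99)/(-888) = -7/10989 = -0.00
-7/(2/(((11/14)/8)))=-11/32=-0.34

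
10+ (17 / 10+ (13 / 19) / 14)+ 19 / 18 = 153269 / 11970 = 12.80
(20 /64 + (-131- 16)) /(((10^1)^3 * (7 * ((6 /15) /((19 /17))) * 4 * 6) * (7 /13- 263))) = 579709 /62365900800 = 0.00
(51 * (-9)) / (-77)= 459 / 77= 5.96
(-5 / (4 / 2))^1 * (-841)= 2102.50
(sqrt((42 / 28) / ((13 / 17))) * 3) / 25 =3 * sqrt(1326) / 650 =0.17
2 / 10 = 1 / 5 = 0.20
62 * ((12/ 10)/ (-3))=-124/ 5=-24.80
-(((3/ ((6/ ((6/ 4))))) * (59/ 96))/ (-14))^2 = -3481/ 3211264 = -0.00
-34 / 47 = -0.72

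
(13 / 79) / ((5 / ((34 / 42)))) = 221 / 8295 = 0.03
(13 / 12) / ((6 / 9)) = 13 / 8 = 1.62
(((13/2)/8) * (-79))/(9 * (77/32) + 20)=-2054/1333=-1.54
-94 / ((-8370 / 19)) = 893 / 4185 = 0.21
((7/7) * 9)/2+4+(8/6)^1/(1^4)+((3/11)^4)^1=864305/87846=9.84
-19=-19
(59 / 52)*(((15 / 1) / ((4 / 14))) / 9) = 2065 / 312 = 6.62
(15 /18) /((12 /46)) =115 /36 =3.19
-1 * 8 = -8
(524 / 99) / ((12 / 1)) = 131 / 297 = 0.44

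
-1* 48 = -48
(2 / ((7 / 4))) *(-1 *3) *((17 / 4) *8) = -816 / 7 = -116.57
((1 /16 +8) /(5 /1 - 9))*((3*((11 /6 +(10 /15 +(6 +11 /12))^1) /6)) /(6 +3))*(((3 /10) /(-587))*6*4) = 4859 /375680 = 0.01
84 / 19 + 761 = 765.42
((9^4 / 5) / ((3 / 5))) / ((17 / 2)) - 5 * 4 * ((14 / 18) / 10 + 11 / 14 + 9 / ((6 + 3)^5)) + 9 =194425565 / 780759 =249.02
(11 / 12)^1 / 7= 11 / 84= 0.13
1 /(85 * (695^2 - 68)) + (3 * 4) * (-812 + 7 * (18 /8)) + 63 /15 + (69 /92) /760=-238380472350793 /24959217760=-9550.80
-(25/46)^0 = -1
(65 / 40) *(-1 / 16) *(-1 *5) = 65 / 128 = 0.51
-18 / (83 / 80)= -1440 / 83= -17.35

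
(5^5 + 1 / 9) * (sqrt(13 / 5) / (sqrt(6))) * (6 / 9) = 1371.47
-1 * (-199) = 199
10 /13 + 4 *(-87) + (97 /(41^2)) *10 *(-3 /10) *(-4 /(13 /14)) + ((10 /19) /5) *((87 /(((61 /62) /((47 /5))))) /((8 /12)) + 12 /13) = -27245530228 /126638135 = -215.14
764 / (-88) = -191 / 22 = -8.68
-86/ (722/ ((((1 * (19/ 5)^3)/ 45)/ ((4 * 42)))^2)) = -5603803/ 893025000000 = -0.00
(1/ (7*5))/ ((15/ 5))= 1/ 105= 0.01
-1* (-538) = 538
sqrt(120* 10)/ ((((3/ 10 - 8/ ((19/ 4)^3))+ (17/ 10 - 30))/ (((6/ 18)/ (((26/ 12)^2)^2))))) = -0.02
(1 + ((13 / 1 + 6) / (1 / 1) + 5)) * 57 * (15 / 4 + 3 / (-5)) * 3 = 53865 / 4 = 13466.25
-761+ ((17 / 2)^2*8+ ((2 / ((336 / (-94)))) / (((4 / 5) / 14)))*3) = -1699 / 8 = -212.38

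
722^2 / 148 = 130321 / 37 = 3522.19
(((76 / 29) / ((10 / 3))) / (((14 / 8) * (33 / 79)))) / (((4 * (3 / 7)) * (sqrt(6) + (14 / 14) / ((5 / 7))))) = -21014 / 96657 + 15010 * sqrt(6) / 96657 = 0.16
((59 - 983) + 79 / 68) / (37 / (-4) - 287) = 62753 / 20145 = 3.12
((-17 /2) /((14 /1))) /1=-17 /28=-0.61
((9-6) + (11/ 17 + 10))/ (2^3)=29/ 17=1.71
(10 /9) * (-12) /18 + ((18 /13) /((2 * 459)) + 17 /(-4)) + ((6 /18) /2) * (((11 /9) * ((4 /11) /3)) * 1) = -4.96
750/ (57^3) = 250/ 61731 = 0.00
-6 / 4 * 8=-12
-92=-92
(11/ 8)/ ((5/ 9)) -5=-101/ 40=-2.52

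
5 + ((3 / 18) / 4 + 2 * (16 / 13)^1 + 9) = 5149 / 312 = 16.50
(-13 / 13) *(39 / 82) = -39 / 82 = -0.48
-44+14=-30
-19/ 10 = -1.90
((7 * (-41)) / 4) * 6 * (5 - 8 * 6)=18511.50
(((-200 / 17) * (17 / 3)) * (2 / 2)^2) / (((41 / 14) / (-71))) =198800 / 123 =1616.26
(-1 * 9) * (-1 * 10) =90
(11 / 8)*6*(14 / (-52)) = -231 / 104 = -2.22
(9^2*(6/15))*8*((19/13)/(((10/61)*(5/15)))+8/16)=2295216/325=7062.20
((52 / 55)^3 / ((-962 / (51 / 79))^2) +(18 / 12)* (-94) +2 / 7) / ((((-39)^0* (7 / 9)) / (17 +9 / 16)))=-3541039390425839751 / 1114453010902000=-3177.38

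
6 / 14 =3 / 7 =0.43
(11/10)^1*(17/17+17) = 99/5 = 19.80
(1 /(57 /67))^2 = 4489 /3249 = 1.38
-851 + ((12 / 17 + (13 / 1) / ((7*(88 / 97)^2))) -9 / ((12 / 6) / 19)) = -860288579 / 921536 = -933.54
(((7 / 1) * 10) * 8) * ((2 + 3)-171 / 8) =-9170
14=14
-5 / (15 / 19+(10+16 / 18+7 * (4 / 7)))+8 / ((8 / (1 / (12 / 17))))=35317 / 32172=1.10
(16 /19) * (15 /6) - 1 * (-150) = 2890 /19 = 152.11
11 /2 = 5.50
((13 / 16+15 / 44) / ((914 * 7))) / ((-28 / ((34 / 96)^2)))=-8381 / 10377658368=-0.00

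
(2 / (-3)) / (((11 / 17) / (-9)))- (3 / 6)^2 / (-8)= 3275 / 352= 9.30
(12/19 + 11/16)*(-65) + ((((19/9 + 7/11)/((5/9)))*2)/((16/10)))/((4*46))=-6591861/76912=-85.71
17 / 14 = 1.21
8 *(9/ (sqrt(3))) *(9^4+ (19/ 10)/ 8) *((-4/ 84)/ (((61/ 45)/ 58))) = -136998639 *sqrt(3)/ 427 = -555711.01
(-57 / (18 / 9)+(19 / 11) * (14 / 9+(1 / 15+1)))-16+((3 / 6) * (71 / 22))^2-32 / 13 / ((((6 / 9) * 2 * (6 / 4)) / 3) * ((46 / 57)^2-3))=-309359205569 / 8642565360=-35.79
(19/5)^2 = 361/25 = 14.44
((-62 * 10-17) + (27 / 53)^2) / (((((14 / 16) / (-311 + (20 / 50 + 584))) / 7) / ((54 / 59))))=-1056249360576 / 828655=-1274655.15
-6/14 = -3/7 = -0.43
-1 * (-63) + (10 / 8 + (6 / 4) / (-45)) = 3853 / 60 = 64.22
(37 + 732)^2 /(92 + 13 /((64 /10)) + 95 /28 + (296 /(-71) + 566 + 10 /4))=9405005344 /10524553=893.63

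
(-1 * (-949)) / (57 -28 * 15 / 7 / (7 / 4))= 41.78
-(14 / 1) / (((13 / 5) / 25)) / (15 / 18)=-2100 / 13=-161.54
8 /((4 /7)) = 14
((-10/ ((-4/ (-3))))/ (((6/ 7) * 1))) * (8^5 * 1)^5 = -330565653800875164958720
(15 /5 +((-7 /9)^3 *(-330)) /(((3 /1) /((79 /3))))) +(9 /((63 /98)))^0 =2989418 /2187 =1366.90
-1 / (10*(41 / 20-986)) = 2 / 19679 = 0.00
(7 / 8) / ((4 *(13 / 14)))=49 / 208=0.24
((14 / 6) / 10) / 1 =7 / 30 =0.23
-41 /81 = -0.51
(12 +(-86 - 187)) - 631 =-892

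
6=6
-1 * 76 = -76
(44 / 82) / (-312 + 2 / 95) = -1045 / 607579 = -0.00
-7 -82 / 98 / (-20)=-6819 / 980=-6.96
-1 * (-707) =707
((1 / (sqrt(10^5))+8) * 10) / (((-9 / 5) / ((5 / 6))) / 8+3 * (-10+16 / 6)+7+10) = -8000 / 527 - sqrt(10) / 527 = -15.19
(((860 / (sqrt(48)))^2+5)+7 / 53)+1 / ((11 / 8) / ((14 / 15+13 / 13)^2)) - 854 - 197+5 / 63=4396847921 / 306075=14365.26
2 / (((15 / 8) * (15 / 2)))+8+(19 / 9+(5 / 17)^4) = 64274524 / 6264075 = 10.26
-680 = -680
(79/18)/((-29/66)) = -869/87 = -9.99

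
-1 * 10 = -10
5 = 5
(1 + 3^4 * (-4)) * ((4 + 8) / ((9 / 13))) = -16796 / 3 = -5598.67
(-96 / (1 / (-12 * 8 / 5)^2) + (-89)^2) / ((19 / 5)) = -686711 / 95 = -7228.54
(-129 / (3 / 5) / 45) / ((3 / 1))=-43 / 27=-1.59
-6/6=-1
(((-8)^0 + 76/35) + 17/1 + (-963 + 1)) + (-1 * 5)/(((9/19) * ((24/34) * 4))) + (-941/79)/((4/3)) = -1140131807/1194480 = -954.50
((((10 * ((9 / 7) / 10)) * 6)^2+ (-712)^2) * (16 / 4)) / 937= 99372688 / 45913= 2164.37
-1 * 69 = -69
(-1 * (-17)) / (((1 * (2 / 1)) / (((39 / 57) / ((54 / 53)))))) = 11713 / 2052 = 5.71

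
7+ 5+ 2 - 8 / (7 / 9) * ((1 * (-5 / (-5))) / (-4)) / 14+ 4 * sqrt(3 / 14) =2 * sqrt(42) / 7+ 695 / 49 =16.04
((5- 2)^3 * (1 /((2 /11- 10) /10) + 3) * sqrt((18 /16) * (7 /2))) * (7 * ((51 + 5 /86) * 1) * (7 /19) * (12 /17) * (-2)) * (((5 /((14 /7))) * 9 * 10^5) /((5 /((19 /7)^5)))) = -123989996045925000 * sqrt(7) /250733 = -1308350694154.34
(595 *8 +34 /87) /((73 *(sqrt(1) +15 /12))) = 1656616 /57159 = 28.98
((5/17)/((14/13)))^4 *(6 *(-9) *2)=-481966875/802135684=-0.60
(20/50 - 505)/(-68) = 2523/340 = 7.42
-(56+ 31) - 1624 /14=-203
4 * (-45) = -180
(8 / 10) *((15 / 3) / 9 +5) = 40 / 9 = 4.44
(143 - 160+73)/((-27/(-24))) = 448/9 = 49.78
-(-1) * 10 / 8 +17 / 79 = 463 / 316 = 1.47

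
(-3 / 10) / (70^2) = -3 / 49000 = -0.00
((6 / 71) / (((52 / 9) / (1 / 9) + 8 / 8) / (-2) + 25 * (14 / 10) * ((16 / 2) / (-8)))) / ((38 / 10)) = -20 / 55309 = -0.00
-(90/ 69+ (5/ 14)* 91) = -33.80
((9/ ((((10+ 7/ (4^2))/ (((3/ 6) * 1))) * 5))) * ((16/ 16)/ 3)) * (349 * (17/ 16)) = 17799/ 1670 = 10.66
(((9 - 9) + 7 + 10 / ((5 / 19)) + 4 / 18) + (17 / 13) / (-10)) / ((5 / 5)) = 52757 / 1170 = 45.09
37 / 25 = 1.48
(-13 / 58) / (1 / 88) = -572 / 29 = -19.72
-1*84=-84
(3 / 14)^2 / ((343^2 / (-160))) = -360 / 5764801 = -0.00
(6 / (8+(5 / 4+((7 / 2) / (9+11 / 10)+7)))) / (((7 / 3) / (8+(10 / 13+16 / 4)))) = 134128 / 67795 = 1.98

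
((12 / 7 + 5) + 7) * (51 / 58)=2448 / 203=12.06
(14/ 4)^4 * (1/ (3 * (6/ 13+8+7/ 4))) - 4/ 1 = 5725/ 6372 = 0.90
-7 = -7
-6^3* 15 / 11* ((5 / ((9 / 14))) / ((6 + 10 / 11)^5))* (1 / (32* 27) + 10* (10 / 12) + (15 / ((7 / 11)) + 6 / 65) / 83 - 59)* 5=601693924946675 / 16414991284224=36.66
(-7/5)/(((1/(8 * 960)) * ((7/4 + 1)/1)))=-43008/11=-3909.82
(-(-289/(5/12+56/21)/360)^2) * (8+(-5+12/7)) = -918731/2874900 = -0.32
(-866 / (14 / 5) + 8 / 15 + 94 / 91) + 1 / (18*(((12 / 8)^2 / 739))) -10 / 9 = -10709459 / 36855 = -290.58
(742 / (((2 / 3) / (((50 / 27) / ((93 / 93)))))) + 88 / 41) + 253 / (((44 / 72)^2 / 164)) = 459339994 / 4059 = 113165.80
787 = 787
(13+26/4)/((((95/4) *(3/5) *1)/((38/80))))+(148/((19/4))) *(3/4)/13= 12091/4940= 2.45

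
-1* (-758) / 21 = 758 / 21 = 36.10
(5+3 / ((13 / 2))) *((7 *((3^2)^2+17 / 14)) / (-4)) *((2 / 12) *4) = -81721 / 156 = -523.85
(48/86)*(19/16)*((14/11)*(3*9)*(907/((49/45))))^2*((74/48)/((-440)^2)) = 34149350363103/7897238272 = 4324.21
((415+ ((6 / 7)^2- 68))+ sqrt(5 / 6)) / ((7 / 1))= sqrt(30) / 42+ 17039 / 343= 49.81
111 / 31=3.58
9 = 9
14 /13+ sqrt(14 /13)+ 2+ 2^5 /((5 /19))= sqrt(182) /13+ 8104 /65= 125.71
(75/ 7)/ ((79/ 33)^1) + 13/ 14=5.40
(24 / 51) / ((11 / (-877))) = -37.52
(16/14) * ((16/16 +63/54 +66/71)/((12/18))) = 2638/497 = 5.31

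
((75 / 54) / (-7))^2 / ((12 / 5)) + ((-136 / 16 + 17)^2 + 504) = 576.27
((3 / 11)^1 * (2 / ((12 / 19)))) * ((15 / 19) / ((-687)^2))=5 / 3461106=0.00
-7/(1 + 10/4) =-2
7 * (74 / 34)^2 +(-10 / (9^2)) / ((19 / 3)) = 4913189 / 148257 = 33.14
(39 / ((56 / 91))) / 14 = 507 / 112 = 4.53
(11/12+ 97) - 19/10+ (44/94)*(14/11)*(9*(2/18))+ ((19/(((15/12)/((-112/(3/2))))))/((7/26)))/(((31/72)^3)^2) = -1655870363945485057/2502760380420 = -661617.62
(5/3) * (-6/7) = -10/7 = -1.43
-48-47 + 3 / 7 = -662 / 7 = -94.57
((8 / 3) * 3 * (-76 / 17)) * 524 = -318592 / 17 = -18740.71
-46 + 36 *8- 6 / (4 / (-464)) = 938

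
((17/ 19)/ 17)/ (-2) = -0.03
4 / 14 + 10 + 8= 128 / 7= 18.29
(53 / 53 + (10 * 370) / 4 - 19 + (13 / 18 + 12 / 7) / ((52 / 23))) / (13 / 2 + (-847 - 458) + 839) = -5949725 / 3010644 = -1.98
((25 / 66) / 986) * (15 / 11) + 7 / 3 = 1670659 / 715836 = 2.33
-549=-549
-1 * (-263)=263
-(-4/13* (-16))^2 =-24.24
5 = 5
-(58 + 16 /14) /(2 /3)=-621 /7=-88.71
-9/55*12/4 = -27/55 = -0.49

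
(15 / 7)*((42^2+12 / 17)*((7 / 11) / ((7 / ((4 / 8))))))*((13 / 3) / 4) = 243750 / 1309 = 186.21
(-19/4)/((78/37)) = -703/312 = -2.25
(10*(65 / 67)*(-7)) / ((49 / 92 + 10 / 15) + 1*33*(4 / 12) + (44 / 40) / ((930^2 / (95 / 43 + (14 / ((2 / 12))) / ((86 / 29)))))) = -5.57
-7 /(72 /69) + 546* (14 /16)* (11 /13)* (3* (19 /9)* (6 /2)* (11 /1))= 2027557 /24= 84481.54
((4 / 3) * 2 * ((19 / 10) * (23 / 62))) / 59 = 874 / 27435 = 0.03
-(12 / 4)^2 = -9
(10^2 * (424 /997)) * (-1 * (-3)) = 127200 /997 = 127.58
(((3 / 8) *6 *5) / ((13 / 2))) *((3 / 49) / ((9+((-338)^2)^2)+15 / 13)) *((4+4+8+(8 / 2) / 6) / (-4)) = -45 / 1330228402384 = -0.00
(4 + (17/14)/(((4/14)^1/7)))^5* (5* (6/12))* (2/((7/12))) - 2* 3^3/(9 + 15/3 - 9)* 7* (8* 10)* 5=672550825545/1792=375307380.33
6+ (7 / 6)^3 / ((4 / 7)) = 7585 / 864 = 8.78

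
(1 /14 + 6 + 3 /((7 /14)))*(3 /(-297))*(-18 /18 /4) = 169 /5544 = 0.03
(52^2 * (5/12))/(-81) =-3380/243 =-13.91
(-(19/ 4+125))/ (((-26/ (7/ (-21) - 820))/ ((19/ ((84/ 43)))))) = -347840201/ 8736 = -39816.87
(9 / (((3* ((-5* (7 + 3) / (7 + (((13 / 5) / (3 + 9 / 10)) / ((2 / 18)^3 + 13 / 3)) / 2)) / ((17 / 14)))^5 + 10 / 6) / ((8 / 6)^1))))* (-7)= 2001222912816149248488797602452 / 476575750048077770753006174650745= 0.00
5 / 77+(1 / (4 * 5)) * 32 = 641 / 385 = 1.66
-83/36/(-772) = 83/27792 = 0.00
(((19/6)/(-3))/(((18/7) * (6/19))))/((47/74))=-93499/45684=-2.05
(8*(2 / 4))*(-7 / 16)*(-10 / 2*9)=315 / 4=78.75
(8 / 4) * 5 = 10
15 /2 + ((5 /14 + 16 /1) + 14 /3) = 599 /21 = 28.52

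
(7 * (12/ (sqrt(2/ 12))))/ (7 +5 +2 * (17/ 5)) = 210 * sqrt(6)/ 47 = 10.94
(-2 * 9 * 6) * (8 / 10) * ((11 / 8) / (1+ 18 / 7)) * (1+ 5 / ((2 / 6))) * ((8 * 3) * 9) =-114960.38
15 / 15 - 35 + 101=67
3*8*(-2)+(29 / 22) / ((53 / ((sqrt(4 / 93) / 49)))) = -48+29*sqrt(93) / 2656731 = -48.00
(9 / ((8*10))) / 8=9 / 640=0.01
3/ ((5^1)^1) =3/ 5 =0.60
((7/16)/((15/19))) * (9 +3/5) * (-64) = -8512/25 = -340.48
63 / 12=21 / 4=5.25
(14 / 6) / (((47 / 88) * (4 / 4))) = 616 / 141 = 4.37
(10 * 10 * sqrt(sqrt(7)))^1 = 100 * 7^(1 / 4) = 162.66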